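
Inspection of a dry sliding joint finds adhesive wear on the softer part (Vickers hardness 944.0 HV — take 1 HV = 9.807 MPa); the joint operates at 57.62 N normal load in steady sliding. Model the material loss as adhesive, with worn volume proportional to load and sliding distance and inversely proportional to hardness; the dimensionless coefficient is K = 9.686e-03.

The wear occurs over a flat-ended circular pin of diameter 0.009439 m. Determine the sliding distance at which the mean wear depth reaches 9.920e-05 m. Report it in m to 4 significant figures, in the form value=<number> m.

The intermediates appear rounded — each operation keeps full precision — a lone final rounding to 4 significant figures.
Hardness H = 944.0 HV × 9.807 MPa/HV = 9258 MPa = 9.258e+09 Pa.
Contact area A = π·d²/4 = π·(0.009439 m)²/4 = 6.997e-05 m².
In SI base units: W = 57.62 N, H = 9.258e+09 Pa, K = 9.686e-03.
At the depth limit, V_lim = h_lim·A = 9.920e-05 · 6.997e-05 = 6.942e-09 m³.
Life L = V_lim·H/(K·W) = 6.942e-09 · 9.258e+09 / (9.686e-03 · 57.62) = 115.1 m.

value=115.1 m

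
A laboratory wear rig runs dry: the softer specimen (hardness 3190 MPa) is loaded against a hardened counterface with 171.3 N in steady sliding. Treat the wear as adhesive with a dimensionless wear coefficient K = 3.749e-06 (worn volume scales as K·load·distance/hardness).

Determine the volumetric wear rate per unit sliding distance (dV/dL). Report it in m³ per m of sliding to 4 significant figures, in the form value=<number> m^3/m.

value=2.013e-13 m^3/m

Displayed values are rounded — all working math carries full precision; one last rounding to four significant digits.
Convert: Hardness H = 3190 MPa = 3.190e+09 Pa.
In SI base units: W = 171.3 N, H = 3.190e+09 Pa, K = 3.749e-06.
Rate of wear dV/dL = K·W/H (no L dependence): 3.749e-06 · 171.3 / 3.190e+09 = 2.013e-13 m³/m.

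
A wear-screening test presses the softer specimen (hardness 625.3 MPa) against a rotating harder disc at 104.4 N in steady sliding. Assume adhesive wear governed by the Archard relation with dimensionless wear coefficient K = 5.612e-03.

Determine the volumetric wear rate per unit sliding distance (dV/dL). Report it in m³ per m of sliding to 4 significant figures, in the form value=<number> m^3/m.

value=9.370e-10 m^3/m

The algebra holds full precision, and the intermediates are shown rounded. Rounded just once to 4 significant digits.
Hardness H = 625.3 MPa = 6.253e+08 Pa.
In SI base units: W = 104.4 N, H = 6.253e+08 Pa, K = 5.612e-03.
Rate of wear dV/dL = K·W/H (no L dependence): 5.612e-03 · 104.4 / 6.253e+08 = 9.370e-10 m³/m.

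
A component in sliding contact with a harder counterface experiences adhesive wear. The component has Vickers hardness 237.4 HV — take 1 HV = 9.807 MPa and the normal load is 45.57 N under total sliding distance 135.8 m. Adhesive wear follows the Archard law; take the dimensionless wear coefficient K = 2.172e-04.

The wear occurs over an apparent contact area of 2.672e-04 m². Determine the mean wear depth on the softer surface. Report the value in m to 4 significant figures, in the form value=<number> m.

The algebra runs at full precision — intermediate values are shown rounded — one final rounding: 4 significant digits.
Convert: Hardness H = 237.4 HV × 9.807 MPa/HV = 2328 MPa = 2.328e+09 Pa.
Expressed in SI base units: W = 45.57 N, H = 2.328e+09 Pa, K = 2.172e-04.
Wear volume V = K·W·L/H = 2.172e-04 · 45.57 · 135.8 / 2.328e+09 = 5.773e-10 m³.
Mean depth h = V/A = 5.773e-10 / 2.672e-04 = 2.161e-06 m.

value=2.161e-06 m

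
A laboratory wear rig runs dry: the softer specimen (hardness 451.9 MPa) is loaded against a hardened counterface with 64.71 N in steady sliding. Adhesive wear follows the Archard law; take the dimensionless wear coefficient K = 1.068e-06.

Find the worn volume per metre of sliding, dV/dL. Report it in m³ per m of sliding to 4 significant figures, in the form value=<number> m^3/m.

value=1.529e-13 m^3/m

Intermediate values are printed rounded; every step maintains full precision, and one last rounding, at four significant figures.
Hardness H = 451.9 MPa = 4.519e+08 Pa.
In SI base units, W = 64.71 N, H = 4.519e+08 Pa, K = 1.068e-06.
Volumetric rate dV/dL = K·W/H — distance-free: 1.068e-06 · 64.71 / 4.519e+08 = 1.529e-13 m³/m.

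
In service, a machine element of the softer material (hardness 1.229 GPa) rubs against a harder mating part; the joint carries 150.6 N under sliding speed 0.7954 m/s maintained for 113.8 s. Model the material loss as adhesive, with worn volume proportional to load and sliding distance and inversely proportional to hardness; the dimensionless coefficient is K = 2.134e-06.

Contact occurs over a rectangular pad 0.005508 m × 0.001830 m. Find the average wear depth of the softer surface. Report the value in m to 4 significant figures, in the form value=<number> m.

value=2.348e-06 m

The algebra carries exact precision, and intermediate values are shown rounded; one final rounding, at four significant figures.
Distance L = v·t = 0.7954 m/s × 113.8 s = 90.52 m.
Hardness H = 1.229 GPa = 1.229e+09 Pa.
Contact area A = 0.005508 m × 0.001830 m = 1.008e-05 m².
In SI base units, W = 150.6 N, H = 1.229e+09 Pa, K = 2.134e-06.
Archard relation: V = K·W·L/H = 2.134e-06 · 150.6 · 90.52 / 1.229e+09 = 2.367e-11 m³.
Average depth h = V/A = 2.367e-11 / 1.008e-05 = 2.348e-06 m.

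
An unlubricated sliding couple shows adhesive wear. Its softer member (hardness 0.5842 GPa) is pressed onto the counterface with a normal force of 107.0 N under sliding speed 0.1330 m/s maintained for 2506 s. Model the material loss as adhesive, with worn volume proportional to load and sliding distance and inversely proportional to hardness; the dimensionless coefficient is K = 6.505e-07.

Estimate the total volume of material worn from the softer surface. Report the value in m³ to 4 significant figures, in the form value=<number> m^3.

The intermediates are displayed rounded — all arithmetic holds full float precision; a single final rounding, at four significant figures.
Distance L = v·t = 0.1330 m/s × 2506 s = 333.3 m.
Hardness H = 0.5842 GPa = 5.842e+08 Pa.
In SI base units, W = 107.0 N, H = 5.842e+08 Pa, K = 6.505e-07.
The Archard volume V = K·W·L/H = 6.505e-07 · 107.0 · 333.3 / 5.842e+08 = 3.971e-11 m³.

value=3.971e-11 m^3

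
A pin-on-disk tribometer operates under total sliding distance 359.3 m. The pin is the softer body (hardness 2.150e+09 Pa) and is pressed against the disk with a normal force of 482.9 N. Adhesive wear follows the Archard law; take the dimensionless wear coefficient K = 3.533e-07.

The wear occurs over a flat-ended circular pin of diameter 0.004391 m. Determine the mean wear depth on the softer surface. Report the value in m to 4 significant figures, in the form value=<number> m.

value=1.883e-06 m

All working math carries exact precision, and intermediate values are shown rounded; rounded just once, at four significant digits.
Convert: Contact area A = π·d²/4 = π·(0.004391 m)²/4 = 1.514e-05 m².
In SI base units, W = 482.9 N, H = 2.150e+09 Pa, K = 3.533e-07.
The Archard volume V = K·W·L/H = 3.533e-07 · 482.9 · 359.3 / 2.150e+09 = 2.851e-11 m³.
Depth of wear h = V/A = 2.851e-11 / 1.514e-05 = 1.883e-06 m.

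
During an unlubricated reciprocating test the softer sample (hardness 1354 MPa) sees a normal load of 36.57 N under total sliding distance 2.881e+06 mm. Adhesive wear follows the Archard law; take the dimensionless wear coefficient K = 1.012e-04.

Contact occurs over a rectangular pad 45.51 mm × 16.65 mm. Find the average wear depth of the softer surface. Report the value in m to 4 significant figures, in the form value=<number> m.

value=1.039e-05 m

The intermediates are displayed rounded. The algebra holds full float precision, and one final rounding to 4 significant figures.
The distance L = 2.881e+06 mm = 2881 m.
Hardness H = 1354 MPa = 1.354e+09 Pa.
Pad sides 45.51 mm × 16.65 mm = 0.04551 m × 0.01665 m. Contact area A = 0.04551 m × 0.01665 m = 7.577e-04 m².
Working in SI base units: W = 36.57 N, H = 1.354e+09 Pa, K = 1.012e-04.
By Archard's law, V = K·W·L/H = 1.012e-04 · 36.57 · 2881 / 1.354e+09 = 7.875e-09 m³.
Mean wear depth h = V/A = 7.875e-09 / 7.577e-04 = 1.039e-05 m.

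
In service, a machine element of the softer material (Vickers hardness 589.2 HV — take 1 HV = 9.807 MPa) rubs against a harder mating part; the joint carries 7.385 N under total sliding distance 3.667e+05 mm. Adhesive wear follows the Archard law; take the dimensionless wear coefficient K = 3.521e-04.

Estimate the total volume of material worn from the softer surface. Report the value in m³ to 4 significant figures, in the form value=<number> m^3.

Printed values are rounded; all arithmetic keeps full float precision, and a lone final rounding: 4 significant figures.
Distance covered L = 3.667e+05 mm = 366.7 m.
Hardness H = 589.2 HV × 9.807 MPa/HV = 5778 MPa = 5.778e+09 Pa.
Restated in SI base units: W = 7.385 N, H = 5.778e+09 Pa, K = 3.521e-04.
By Archard's law, V = K·W·L/H = 3.521e-04 · 7.385 · 366.7 / 5.778e+09 = 1.650e-10 m³.

value=1.650e-10 m^3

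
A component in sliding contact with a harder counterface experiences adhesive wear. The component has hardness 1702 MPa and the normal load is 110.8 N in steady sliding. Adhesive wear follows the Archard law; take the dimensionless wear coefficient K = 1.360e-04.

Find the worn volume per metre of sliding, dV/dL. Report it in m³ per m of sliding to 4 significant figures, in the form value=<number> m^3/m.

value=8.854e-12 m^3/m

The intermediates are displayed rounded — the algebra runs at full precision — one final rounding, at 4 significant digits.
Hardness H = 1702 MPa = 1.702e+09 Pa.
Expressed in SI base units: W = 110.8 N, H = 1.702e+09 Pa, K = 1.360e-04.
Rate of wear dV/dL = K·W/H, so: 1.360e-04 · 110.8 / 1.702e+09 = 8.854e-12 m³/m.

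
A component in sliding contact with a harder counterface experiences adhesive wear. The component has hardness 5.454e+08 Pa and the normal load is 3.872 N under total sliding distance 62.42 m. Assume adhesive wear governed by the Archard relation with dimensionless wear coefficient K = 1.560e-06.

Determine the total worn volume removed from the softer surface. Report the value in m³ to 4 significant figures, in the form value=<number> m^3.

value=6.913e-13 m^3

The computation keeps full precision, and the intermediates are shown rounded, and rounded once at the end: 4 significant digits.
In SI base units, W = 3.872 N, H = 5.454e+08 Pa, K = 1.560e-06.
Volume removed: V = K·W·L/H = 1.560e-06 · 3.872 · 62.42 / 5.454e+08 = 6.913e-13 m³.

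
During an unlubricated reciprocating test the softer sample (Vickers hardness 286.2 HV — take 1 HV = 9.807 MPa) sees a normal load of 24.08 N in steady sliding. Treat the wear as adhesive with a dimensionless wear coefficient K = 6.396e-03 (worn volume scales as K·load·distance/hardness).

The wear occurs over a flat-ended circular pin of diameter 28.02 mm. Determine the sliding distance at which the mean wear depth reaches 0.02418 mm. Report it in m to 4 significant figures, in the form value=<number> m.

value=271.7 m

Each operation holds full precision; the intermediates appear rounded, and a lone final rounding: four significant figures.
Convert: Hardness H = 286.2 HV × 9.807 MPa/HV = 2807 MPa = 2.807e+09 Pa.
Convert: Pin diameter d = 28.02 mm = 0.02802 m. Contact area A = π·d²/4 = π·(0.02802 m)²/4 = 6.166e-04 m².
Convert: Depth limit h_lim = 0.02418 mm = 2.418e-05 m.
In SI base units: W = 24.08 N, H = 2.807e+09 Pa, K = 6.396e-03.
Wearable volume V_lim = h_lim·A = 2.418e-05 · 6.166e-04 = 1.491e-08 m³.
Sliding life L = V_lim·H/(K·W) = 1.491e-08 · 2.807e+09 / (6.396e-03 · 24.08) = 271.7 m.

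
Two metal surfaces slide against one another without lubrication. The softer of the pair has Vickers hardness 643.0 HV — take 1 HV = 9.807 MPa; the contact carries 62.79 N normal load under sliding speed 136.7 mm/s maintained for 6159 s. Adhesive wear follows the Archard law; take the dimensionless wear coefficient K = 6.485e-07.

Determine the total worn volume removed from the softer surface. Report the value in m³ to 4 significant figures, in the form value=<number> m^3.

The intermediates are shown rounded. The algebra carries full float precision. Rounded just once: four significant figures.
Sliding speed v = 136.7 mm/s = 0.1367 m/s. Sliding distance L = v·t = 0.1367 m/s × 6159 s = 841.9 m.
Hardness H = 643.0 HV × 9.807 MPa/HV = 6306 MPa = 6.306e+09 Pa.
As SI base values: W = 62.79 N, H = 6.306e+09 Pa, K = 6.485e-07.
Apply Archard: V = K·W·L/H = 6.485e-07 · 62.79 · 841.9 / 6.306e+09 = 5.437e-12 m³.

value=5.437e-12 m^3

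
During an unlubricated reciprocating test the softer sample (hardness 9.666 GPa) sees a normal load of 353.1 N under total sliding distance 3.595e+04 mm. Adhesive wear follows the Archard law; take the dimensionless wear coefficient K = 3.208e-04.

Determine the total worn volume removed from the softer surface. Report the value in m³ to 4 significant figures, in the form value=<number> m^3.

value=4.213e-10 m^3

Each operation holds full float precision — intermediates appear rounded. Rounded just once: 4 significant digits.
Total distance L = 3.595e+04 mm = 35.95 m.
Hardness H = 9.666 GPa = 9.666e+09 Pa.
In SI base units: W = 353.1 N, H = 9.666e+09 Pa, K = 3.208e-04.
Archard relation: V = K·W·L/H = 3.208e-04 · 353.1 · 35.95 / 9.666e+09 = 4.213e-10 m³.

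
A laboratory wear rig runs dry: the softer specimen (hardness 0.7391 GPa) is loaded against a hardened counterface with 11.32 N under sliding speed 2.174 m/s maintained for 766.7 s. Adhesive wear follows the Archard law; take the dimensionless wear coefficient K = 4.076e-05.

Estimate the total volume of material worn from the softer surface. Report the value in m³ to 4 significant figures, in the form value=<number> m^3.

value=1.041e-09 m^3

Intermediates are printed rounded; every step holds full precision — one final rounding: 4 significant digits.
Convert: The distance L = v·t = 2.174 m/s × 766.7 s = 1667 m.
Convert: Hardness H = 0.7391 GPa = 7.391e+08 Pa.
In SI base units: W = 11.32 N, H = 7.391e+08 Pa, K = 4.076e-05.
Volume removed: V = K·W·L/H = 4.076e-05 · 11.32 · 1667 / 7.391e+08 = 1.041e-09 m³.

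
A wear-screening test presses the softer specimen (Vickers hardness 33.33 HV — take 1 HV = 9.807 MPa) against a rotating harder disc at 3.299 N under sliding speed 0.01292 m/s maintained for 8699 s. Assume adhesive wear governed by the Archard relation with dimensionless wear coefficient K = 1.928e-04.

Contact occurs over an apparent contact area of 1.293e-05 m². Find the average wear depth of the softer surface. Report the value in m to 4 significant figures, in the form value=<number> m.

value=1.691e-05 m

Every step carries exact precision; intermediate values appear rounded, and one final rounding: four significant figures.
Total distance L = v·t = 0.01292 m/s × 8699 s = 112.4 m.
Hardness H = 33.33 HV × 9.807 MPa/HV = 326.9 MPa = 3.269e+08 Pa.
Restated in SI base units: W = 3.299 N, H = 3.269e+08 Pa, K = 1.928e-04.
Archard relation: V = K·W·L/H = 1.928e-04 · 3.299 · 112.4 / 3.269e+08 = 2.187e-10 m³.
Mean depth h = V/A = 2.187e-10 / 1.293e-05 = 1.691e-05 m.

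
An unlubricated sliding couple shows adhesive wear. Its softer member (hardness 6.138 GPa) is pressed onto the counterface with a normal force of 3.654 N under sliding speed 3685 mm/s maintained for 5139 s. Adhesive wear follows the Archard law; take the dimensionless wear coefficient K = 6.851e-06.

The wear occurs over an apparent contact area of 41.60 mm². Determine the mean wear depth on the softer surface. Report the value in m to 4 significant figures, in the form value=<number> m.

value=1.857e-06 m

Shown intermediates are rounded, and the algebra maintains exact precision; rounded once at the end to 4 significant figures.
Convert: Sliding speed v = 3685 mm/s = 3.685 m/s. Distance covered L = v·t = 3.685 m/s × 5139 s = 1.894e+04 m.
Convert: Hardness H = 6.138 GPa = 6.138e+09 Pa.
Convert: Contact area A = 41.60 mm² = 4.160e-05 m².
As SI base values: W = 3.654 N, H = 6.138e+09 Pa, K = 6.851e-06.
Wear volume V = K·W·L/H = 6.851e-06 · 3.654 · 1.894e+04 / 6.138e+09 = 7.723e-11 m³.
Depth of wear h = V/A = 7.723e-11 / 4.160e-05 = 1.857e-06 m.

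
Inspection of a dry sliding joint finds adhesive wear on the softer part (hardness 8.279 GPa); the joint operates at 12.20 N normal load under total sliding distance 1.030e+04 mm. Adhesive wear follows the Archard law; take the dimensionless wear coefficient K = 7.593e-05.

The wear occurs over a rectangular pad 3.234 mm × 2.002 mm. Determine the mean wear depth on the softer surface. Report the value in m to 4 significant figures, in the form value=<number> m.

All arithmetic carries full float precision; intermediates are displayed rounded; a single final rounding, at 4 significant figures.
Convert: Total distance L = 1.030e+04 mm = 10.30 m.
Convert: Hardness H = 8.279 GPa = 8.279e+09 Pa.
Convert: Pad sides 3.234 mm × 2.002 mm = 0.003234 m × 0.002002 m. Contact area A = 0.003234 m × 0.002002 m = 6.474e-06 m².
In SI base units, W = 12.20 N, H = 8.279e+09 Pa, K = 7.593e-05.
Worn volume V = K·W·L/H = 7.593e-05 · 12.20 · 10.30 / 8.279e+09 = 1.152e-12 m³.
Depth of wear h = V/A = 1.152e-12 / 6.474e-06 = 1.780e-07 m.

value=1.780e-07 m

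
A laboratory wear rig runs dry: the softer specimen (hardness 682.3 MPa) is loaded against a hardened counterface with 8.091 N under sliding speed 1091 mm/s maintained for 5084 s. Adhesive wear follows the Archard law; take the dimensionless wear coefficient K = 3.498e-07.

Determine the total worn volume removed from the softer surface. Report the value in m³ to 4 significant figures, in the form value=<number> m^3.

value=2.301e-11 m^3

All arithmetic holds exact precision. Intermediates are printed rounded. Rounded once at the end, at 4 significant figures.
Sliding speed v = 1091 mm/s = 1.091 m/s. Distance covered L = v·t = 1.091 m/s × 5084 s = 5547 m.
Hardness H = 682.3 MPa = 6.823e+08 Pa.
Collected in SI base units: W = 8.091 N, H = 6.823e+08 Pa, K = 3.498e-07.
By Archard's law, V = K·W·L/H = 3.498e-07 · 8.091 · 5547 / 6.823e+08 = 2.301e-11 m³.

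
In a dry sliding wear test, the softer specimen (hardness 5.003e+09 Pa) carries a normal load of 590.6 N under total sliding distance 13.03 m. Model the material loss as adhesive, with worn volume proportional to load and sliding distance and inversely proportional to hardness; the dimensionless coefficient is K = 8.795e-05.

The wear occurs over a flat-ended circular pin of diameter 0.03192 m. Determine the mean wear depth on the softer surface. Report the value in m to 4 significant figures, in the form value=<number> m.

value=1.691e-07 m

Each operation carries full float precision; the intermediates are displayed rounded. Rounded once at the end, at 4 significant figures.
Contact area A = π·d²/4 = π·(0.03192 m)²/4 = 8.002e-04 m².
In SI base units: W = 590.6 N, H = 5.003e+09 Pa, K = 8.795e-05.
Archard relation: V = K·W·L/H = 8.795e-05 · 590.6 · 13.03 / 5.003e+09 = 1.353e-10 m³.
Average depth h = V/A = 1.353e-10 / 8.002e-04 = 1.691e-07 m.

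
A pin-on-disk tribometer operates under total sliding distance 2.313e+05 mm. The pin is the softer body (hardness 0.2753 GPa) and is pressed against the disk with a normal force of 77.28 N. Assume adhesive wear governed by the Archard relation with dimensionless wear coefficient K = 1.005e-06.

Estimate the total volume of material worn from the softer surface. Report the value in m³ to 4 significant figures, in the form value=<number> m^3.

Each operation runs at exact precision — intermediates are displayed rounded, and one final rounding: four significant digits.
Total distance L = 2.313e+05 mm = 231.3 m.
Hardness H = 0.2753 GPa = 2.753e+08 Pa.
Collected in SI base units: W = 77.28 N, H = 2.753e+08 Pa, K = 1.005e-06.
Archard relation: V = K·W·L/H = 1.005e-06 · 77.28 · 231.3 / 2.753e+08 = 6.525e-11 m³.

value=6.525e-11 m^3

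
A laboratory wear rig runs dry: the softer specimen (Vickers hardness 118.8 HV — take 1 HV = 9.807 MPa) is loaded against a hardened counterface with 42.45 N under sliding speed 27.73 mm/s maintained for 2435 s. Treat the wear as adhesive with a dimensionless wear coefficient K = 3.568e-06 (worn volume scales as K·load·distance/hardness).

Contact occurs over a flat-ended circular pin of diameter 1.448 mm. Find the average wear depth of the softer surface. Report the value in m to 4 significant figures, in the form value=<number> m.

value=5.331e-06 m

Printed values are rounded, and all arithmetic keeps full precision — rounded once at the end: four significant figures.
Convert: Sliding speed v = 27.73 mm/s = 0.02773 m/s. Distance covered L = v·t = 0.02773 m/s × 2435 s = 67.52 m.
Convert: Hardness H = 118.8 HV × 9.807 MPa/HV = 1165 MPa = 1.165e+09 Pa.
Convert: Pin diameter d = 1.448 mm = 0.001448 m. Contact area A = π·d²/4 = π·(0.001448 m)²/4 = 1.647e-06 m².
In SI base units: W = 42.45 N, H = 1.165e+09 Pa, K = 3.568e-06.
Worn volume V = K·W·L/H = 3.568e-06 · 42.45 · 67.52 / 1.165e+09 = 8.778e-12 m³.
Depth h = V/A = 8.778e-12 / 1.647e-06 = 5.331e-06 m.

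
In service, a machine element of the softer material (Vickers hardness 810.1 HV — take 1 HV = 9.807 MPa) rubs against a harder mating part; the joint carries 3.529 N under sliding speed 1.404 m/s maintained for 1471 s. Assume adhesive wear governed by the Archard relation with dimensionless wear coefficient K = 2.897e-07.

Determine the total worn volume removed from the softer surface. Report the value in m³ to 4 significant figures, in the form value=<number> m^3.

Intermediate values are printed rounded; the algebra carries exact precision, and one last rounding: four significant figures.
Convert: Distance L = v·t = 1.404 m/s × 1471 s = 2065 m.
Convert: Hardness H = 810.1 HV × 9.807 MPa/HV = 7945 MPa = 7.945e+09 Pa.
As SI base values: W = 3.529 N, H = 7.945e+09 Pa, K = 2.897e-07.
Wear volume V = K·W·L/H = 2.897e-07 · 3.529 · 2065 / 7.945e+09 = 2.658e-13 m³.

value=2.658e-13 m^3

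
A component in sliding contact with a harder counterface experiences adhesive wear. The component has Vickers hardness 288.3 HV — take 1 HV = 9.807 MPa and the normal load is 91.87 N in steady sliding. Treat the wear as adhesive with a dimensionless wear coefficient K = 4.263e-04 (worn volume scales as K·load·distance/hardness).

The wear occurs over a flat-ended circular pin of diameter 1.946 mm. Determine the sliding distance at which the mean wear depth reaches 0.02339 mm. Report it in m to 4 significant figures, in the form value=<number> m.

Intermediate values appear rounded. All working math carries exact precision; a lone final rounding to four significant figures.
Convert: Hardness H = 288.3 HV × 9.807 MPa/HV = 2827 MPa = 2.827e+09 Pa.
Convert: Pin diameter d = 1.946 mm = 0.001946 m. Contact area A = π·d²/4 = π·(0.001946 m)²/4 = 2.974e-06 m².
Convert: Depth limit h_lim = 0.02339 mm = 2.339e-05 m.
As SI base values: W = 91.87 N, H = 2.827e+09 Pa, K = 4.263e-04.
Allowed volume V_lim = h_lim·A = 2.339e-05 · 2.974e-06 = 6.957e-11 m³.
Life L = V_lim·H/(K·W) = 6.957e-11 · 2.827e+09 / (4.263e-04 · 91.87) = 5.022 m.

value=5.022 m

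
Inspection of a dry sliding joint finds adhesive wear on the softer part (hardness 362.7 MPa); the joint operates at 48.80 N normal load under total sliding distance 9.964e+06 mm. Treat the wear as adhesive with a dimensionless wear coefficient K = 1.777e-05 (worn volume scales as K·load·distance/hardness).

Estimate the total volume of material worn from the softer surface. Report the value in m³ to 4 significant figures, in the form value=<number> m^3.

value=2.382e-08 m^3

All arithmetic runs at full float precision. The intermediates appear rounded — a single final rounding: 4 significant figures.
Path length L = 9.964e+06 mm = 9964 m.
Hardness H = 362.7 MPa = 3.627e+08 Pa.
Restated in SI base units: W = 48.80 N, H = 3.627e+08 Pa, K = 1.777e-05.
The Archard volume V = K·W·L/H = 1.777e-05 · 48.80 · 9964 / 3.627e+08 = 2.382e-08 m³.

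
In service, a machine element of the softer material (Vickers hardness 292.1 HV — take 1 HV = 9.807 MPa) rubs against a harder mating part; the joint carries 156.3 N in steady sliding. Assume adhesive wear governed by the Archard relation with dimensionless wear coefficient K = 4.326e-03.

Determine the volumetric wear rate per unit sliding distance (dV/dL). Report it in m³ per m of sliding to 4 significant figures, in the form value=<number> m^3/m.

value=2.360e-10 m^3/m

Every step runs at full precision; the intermediates are shown rounded. Rounded just once, at four significant digits.
Hardness H = 292.1 HV × 9.807 MPa/HV = 2865 MPa = 2.865e+09 Pa.
In SI base units, W = 156.3 N, H = 2.865e+09 Pa, K = 4.326e-03.
Volumetric rate dV/dL = K·W/H (no L dependence): 4.326e-03 · 156.3 / 2.865e+09 = 2.360e-10 m³/m.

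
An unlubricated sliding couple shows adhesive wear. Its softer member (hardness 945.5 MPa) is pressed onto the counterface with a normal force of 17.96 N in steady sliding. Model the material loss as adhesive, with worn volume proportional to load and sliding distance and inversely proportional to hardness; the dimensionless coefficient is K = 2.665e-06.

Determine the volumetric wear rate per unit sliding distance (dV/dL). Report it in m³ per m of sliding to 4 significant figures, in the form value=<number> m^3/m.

value=5.062e-14 m^3/m

Quoted intermediates are rounded. Each operation holds full float precision; a lone final rounding: four significant figures.
Convert: Hardness H = 945.5 MPa = 9.455e+08 Pa.
Collected in SI base units: W = 17.96 N, H = 9.455e+08 Pa, K = 2.665e-06.
Wear rate dV/dL = K·W/H (independent of L): 2.665e-06 · 17.96 / 9.455e+08 = 5.062e-14 m³/m.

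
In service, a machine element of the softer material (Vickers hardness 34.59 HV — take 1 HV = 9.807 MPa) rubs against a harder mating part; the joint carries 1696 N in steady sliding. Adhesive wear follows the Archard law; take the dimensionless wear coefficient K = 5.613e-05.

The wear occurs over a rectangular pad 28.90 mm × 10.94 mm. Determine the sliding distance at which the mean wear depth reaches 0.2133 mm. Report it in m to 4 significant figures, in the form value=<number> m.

value=240.3 m

All arithmetic keeps full float precision, and the intermediates appear rounded — a single final rounding to four significant digits.
Convert: Hardness H = 34.59 HV × 9.807 MPa/HV = 339.2 MPa = 3.392e+08 Pa.
Convert: Pad sides 28.90 mm × 10.94 mm = 0.02890 m × 0.01094 m. Contact area A = 0.02890 m × 0.01094 m = 3.162e-04 m².
Convert: Depth limit h_lim = 0.2133 mm = 2.133e-04 m.
As SI base values: W = 1696 N, H = 3.392e+08 Pa, K = 5.613e-05.
Wearable volume V_lim = h_lim·A = 2.133e-04 · 3.162e-04 = 6.744e-08 m³.
Life L = V_lim·H/(K·W) = 6.744e-08 · 3.392e+08 / (5.613e-05 · 1696) = 240.3 m.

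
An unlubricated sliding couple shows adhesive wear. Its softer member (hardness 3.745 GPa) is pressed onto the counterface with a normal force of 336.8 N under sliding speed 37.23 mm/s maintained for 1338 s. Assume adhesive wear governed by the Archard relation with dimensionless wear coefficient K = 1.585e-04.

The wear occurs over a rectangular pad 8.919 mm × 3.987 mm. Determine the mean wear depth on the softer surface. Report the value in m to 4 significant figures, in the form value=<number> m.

value=1.997e-05 m

All working math maintains exact precision — printed values are rounded; rounded just once to 4 significant digits.
Convert: Sliding speed v = 37.23 mm/s = 0.03723 m/s. Sliding distance L = v·t = 0.03723 m/s × 1338 s = 49.81 m.
Convert: Hardness H = 3.745 GPa = 3.745e+09 Pa.
Convert: Pad sides 8.919 mm × 3.987 mm = 0.008919 m × 0.003987 m. Contact area A = 0.008919 m × 0.003987 m = 3.556e-05 m².
Collected in SI base units: W = 336.8 N, H = 3.745e+09 Pa, K = 1.585e-04.
Worn volume V = K·W·L/H = 1.585e-04 · 336.8 · 49.81 / 3.745e+09 = 7.101e-10 m³.
Mean wear depth h = V/A = 7.101e-10 / 3.556e-05 = 1.997e-05 m.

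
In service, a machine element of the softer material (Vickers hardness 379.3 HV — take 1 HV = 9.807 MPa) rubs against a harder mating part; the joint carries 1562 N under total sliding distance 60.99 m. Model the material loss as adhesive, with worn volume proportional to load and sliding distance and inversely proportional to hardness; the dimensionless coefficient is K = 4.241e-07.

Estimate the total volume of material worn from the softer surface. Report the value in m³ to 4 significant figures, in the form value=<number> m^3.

All working math keeps exact precision. Intermediate values are shown rounded, and one last rounding to four significant figures.
Convert: Hardness H = 379.3 HV × 9.807 MPa/HV = 3720 MPa = 3.720e+09 Pa.
Restated in SI base units: W = 1562 N, H = 3.720e+09 Pa, K = 4.241e-07.
Volume removed: V = K·W·L/H = 4.241e-07 · 1562 · 60.99 / 3.720e+09 = 1.086e-11 m³.

value=1.086e-11 m^3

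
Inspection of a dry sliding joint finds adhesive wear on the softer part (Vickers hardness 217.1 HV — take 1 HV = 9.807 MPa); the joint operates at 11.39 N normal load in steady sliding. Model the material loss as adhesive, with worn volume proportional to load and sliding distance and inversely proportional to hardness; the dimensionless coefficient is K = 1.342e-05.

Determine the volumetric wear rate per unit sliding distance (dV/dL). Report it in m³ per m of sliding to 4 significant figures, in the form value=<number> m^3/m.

value=7.179e-14 m^3/m

The computation maintains full float precision, and intermediate values are displayed rounded; a single final rounding: 4 significant digits.
Convert: Hardness H = 217.1 HV × 9.807 MPa/HV = 2129 MPa = 2.129e+09 Pa.
As SI base values: W = 11.39 N, H = 2.129e+09 Pa, K = 1.342e-05.
Volumetric rate dV/dL = K·W/H (no L dependence): 1.342e-05 · 11.39 / 2.129e+09 = 7.179e-14 m³/m.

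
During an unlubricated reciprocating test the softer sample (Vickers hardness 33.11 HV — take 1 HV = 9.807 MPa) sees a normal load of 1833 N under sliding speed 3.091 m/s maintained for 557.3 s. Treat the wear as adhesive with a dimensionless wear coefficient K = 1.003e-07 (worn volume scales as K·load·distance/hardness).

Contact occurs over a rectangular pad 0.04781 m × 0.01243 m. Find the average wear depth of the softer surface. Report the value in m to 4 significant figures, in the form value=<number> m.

value=1.641e-06 m

The algebra carries exact precision. Intermediates appear rounded, and rounded just once: 4 significant figures.
The distance L = v·t = 3.091 m/s × 557.3 s = 1723 m.
Hardness H = 33.11 HV × 9.807 MPa/HV = 324.7 MPa = 3.247e+08 Pa.
Contact area A = 0.04781 m × 0.01243 m = 5.943e-04 m².
In SI base units, W = 1833 N, H = 3.247e+08 Pa, K = 1.003e-07.
Archard volume V = K·W·L/H = 1.003e-07 · 1833 · 1723 / 3.247e+08 = 9.753e-10 m³.
Depth h = V/A = 9.753e-10 / 5.943e-04 = 1.641e-06 m.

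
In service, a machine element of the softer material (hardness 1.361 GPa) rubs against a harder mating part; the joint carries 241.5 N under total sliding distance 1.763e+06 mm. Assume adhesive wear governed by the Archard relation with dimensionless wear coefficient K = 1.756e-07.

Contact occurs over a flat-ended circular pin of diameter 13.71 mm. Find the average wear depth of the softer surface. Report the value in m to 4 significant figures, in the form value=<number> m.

The algebra keeps full precision; intermediates appear rounded — one last rounding: four significant figures.
Distance L = 1.763e+06 mm = 1763 m.
Hardness H = 1.361 GPa = 1.361e+09 Pa.
Pin diameter d = 13.71 mm = 0.01371 m. Contact area A = π·d²/4 = π·(0.01371 m)²/4 = 1.476e-04 m².
In SI base units: W = 241.5 N, H = 1.361e+09 Pa, K = 1.756e-07.
The Archard volume V = K·W·L/H = 1.756e-07 · 241.5 · 1763 / 1.361e+09 = 5.493e-11 m³.
Depth of wear h = V/A = 5.493e-11 / 1.476e-04 = 3.721e-07 m.

value=3.721e-07 m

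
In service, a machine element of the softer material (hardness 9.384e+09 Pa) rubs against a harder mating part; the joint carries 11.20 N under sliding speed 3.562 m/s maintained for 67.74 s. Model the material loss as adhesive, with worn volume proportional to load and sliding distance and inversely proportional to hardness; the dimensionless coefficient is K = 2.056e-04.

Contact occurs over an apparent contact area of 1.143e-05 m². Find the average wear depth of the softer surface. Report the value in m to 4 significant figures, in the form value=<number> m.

value=5.180e-06 m

Every step maintains full float precision, and intermediates appear rounded. Rounded just once to 4 significant digits.
Convert: Distance covered L = v·t = 3.562 m/s × 67.74 s = 241.3 m.
Working in SI base units: W = 11.20 N, H = 9.384e+09 Pa, K = 2.056e-04.
Worn volume V = K·W·L/H = 2.056e-04 · 11.20 · 241.3 / 9.384e+09 = 5.921e-11 m³.
Average depth h = V/A = 5.921e-11 / 1.143e-05 = 5.180e-06 m.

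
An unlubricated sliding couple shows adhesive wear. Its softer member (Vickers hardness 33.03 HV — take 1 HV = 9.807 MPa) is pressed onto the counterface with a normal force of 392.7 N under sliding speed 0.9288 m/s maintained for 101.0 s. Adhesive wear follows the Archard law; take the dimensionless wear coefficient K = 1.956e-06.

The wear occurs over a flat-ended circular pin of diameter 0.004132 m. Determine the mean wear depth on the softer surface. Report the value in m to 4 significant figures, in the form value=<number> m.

value=1.659e-05 m

All arithmetic keeps full float precision — shown intermediates are rounded. Rounded just once, at 4 significant digits.
Total distance L = v·t = 0.9288 m/s × 101.0 s = 93.81 m.
Hardness H = 33.03 HV × 9.807 MPa/HV = 323.9 MPa = 3.239e+08 Pa.
Contact area A = π·d²/4 = π·(0.004132 m)²/4 = 1.341e-05 m².
Working in SI base units: W = 392.7 N, H = 3.239e+08 Pa, K = 1.956e-06.
The Archard volume V = K·W·L/H = 1.956e-06 · 392.7 · 93.81 / 3.239e+08 = 2.224e-10 m³.
Mean wear depth h = V/A = 2.224e-10 / 1.341e-05 = 1.659e-05 m.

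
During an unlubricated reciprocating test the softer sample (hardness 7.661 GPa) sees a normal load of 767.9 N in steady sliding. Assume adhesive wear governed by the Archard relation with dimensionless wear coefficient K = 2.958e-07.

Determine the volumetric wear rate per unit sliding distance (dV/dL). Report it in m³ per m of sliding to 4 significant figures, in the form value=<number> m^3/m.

value=2.965e-14 m^3/m

The intermediates are printed rounded — all arithmetic carries full precision — a single final rounding, at 4 significant figures.
Hardness H = 7.661 GPa = 7.661e+09 Pa.
In SI base units, W = 767.9 N, H = 7.661e+09 Pa, K = 2.958e-07.
Volumetric rate dV/dL = K·W/H, per unit distance: 2.958e-07 · 767.9 / 7.661e+09 = 2.965e-14 m³/m.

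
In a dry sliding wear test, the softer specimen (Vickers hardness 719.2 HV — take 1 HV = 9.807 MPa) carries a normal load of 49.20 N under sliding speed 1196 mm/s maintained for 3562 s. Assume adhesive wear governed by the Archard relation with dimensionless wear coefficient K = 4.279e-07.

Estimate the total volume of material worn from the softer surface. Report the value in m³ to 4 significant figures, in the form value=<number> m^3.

The algebra carries full float precision, and quoted intermediates are rounded; rounded just once, at 4 significant digits.
Sliding speed v = 1196 mm/s = 1.196 m/s. The distance L = v·t = 1.196 m/s × 3562 s = 4260 m.
Hardness H = 719.2 HV × 9.807 MPa/HV = 7053 MPa = 7.053e+09 Pa.
In SI base units, W = 49.20 N, H = 7.053e+09 Pa, K = 4.279e-07.
By Archard's law, V = K·W·L/H = 4.279e-07 · 49.20 · 4260 / 7.053e+09 = 1.272e-11 m³.

value=1.272e-11 m^3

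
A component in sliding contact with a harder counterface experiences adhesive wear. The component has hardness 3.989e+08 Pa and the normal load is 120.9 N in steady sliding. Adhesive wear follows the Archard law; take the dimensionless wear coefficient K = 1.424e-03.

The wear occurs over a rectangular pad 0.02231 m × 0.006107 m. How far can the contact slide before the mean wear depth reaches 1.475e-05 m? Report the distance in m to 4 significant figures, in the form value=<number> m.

Intermediates are shown rounded; all working math carries full float precision — a lone final rounding, at four significant figures.
Convert: Contact area A = 0.02231 m × 0.006107 m = 1.362e-04 m².
Expressed in SI base units: W = 120.9 N, H = 3.989e+08 Pa, K = 1.424e-03.
Permissible volume V_lim = h_lim·A = 1.475e-05 · 1.362e-04 = 2.010e-09 m³.
Life L = V_lim·H/(K·W) = 2.010e-09 · 3.989e+08 / (1.424e-03 · 120.9) = 4.656 m.

value=4.656 m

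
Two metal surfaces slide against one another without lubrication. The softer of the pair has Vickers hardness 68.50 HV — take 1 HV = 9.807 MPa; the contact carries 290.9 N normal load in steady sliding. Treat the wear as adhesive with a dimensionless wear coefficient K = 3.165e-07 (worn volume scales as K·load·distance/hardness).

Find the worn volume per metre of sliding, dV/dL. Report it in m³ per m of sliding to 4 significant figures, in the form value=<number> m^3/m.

The intermediates are displayed rounded, and all arithmetic runs at full precision; a lone final rounding: four significant digits.
Hardness H = 68.50 HV × 9.807 MPa/HV = 671.8 MPa = 6.718e+08 Pa.
Working in SI base units: W = 290.9 N, H = 6.718e+08 Pa, K = 3.165e-07.
Sliding wear rate dV/dL = K·W/H — distance-free: 3.165e-07 · 290.9 / 6.718e+08 = 1.371e-13 m³/m.

value=1.371e-13 m^3/m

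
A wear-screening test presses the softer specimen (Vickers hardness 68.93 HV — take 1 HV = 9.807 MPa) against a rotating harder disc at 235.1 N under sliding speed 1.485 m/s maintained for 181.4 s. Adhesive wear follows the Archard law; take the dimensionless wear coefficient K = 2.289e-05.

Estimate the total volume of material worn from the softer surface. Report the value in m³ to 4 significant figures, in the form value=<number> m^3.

Each operation maintains exact precision; intermediates appear rounded — rounded just once: four significant figures.
Path length L = v·t = 1.485 m/s × 181.4 s = 269.4 m.
Hardness H = 68.93 HV × 9.807 MPa/HV = 676.0 MPa = 6.760e+08 Pa.
In SI base units, W = 235.1 N, H = 6.760e+08 Pa, K = 2.289e-05.
Archard relation: V = K·W·L/H = 2.289e-05 · 235.1 · 269.4 / 6.760e+08 = 2.144e-09 m³.

value=2.144e-09 m^3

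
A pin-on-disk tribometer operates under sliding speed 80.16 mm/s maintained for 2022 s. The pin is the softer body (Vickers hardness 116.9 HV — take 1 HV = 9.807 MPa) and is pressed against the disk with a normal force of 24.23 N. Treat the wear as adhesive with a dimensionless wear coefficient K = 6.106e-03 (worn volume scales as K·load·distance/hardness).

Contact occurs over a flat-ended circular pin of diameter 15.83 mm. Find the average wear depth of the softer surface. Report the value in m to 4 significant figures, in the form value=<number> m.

The intermediates are shown rounded; each operation maintains full precision; one final rounding: 4 significant figures.
Sliding speed v = 80.16 mm/s = 0.08016 m/s. Distance L = v·t = 0.08016 m/s × 2022 s = 162.1 m.
Hardness H = 116.9 HV × 9.807 MPa/HV = 1146 MPa = 1.146e+09 Pa.
Pin diameter d = 15.83 mm = 0.01583 m. Contact area A = π·d²/4 = π·(0.01583 m)²/4 = 1.968e-04 m².
SI base units throughout: W = 24.23 N, H = 1.146e+09 Pa, K = 6.106e-03.
Archard volume V = K·W·L/H = 6.106e-03 · 24.23 · 162.1 / 1.146e+09 = 2.092e-08 m³.
Wear depth h = V/A = 2.092e-08 / 1.968e-04 = 1.063e-04 m.

value=1.063e-04 m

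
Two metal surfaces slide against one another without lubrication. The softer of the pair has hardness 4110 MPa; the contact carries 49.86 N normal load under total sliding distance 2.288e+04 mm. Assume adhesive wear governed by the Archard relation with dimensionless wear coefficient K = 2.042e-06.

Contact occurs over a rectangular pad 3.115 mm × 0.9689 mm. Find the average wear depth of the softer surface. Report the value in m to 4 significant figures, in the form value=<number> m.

value=1.878e-07 m

Intermediates are shown rounded — all arithmetic maintains full float precision; one last rounding: 4 significant digits.
Distance covered L = 2.288e+04 mm = 22.88 m.
Hardness H = 4110 MPa = 4.110e+09 Pa.
Pad sides 3.115 mm × 0.9689 mm = 3.115e-03 m × 9.689e-04 m. Contact area A = 3.115e-03 m × 9.689e-04 m = 3.018e-06 m².
As SI base values: W = 49.86 N, H = 4.110e+09 Pa, K = 2.042e-06.
Archard relation: V = K·W·L/H = 2.042e-06 · 49.86 · 22.88 / 4.110e+09 = 5.668e-13 m³.
Average depth h = V/A = 5.668e-13 / 3.018e-06 = 1.878e-07 m.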